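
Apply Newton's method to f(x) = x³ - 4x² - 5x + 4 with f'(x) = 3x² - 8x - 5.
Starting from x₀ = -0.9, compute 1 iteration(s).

f(x) = x³ - 4x² - 5x + 4
f'(x) = 3x² - 8x - 5
x₀ = -0.9

Newton-Raphson formula: x_{n+1} = x_n - f(x_n)/f'(x_n)

Iteration 1:
  f(-0.900000) = 4.531000
  f'(-0.900000) = 4.630000
  x_1 = -0.900000 - 4.531000/4.630000 = -1.878618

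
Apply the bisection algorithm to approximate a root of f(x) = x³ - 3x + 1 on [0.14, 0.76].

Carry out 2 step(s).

f(x) = x³ - 3x + 1
Initial interval: [0.14, 0.76]

Iteration 1:
  c_1 = (0.140000 + 0.760000)/2 = 0.450000
  f(c_1) = f(0.450000) = -0.258875
  f(a) × f(c) < 0, new interval: [0.140000, 0.450000]
Iteration 2:
  c_2 = (0.140000 + 0.450000)/2 = 0.295000
  f(c_2) = f(0.295000) = 0.140672
  f(a) × f(c) ≥ 0, new interval: [0.295000, 0.450000]

After 2 iteration(s), the approximation is c_2 = 0.295000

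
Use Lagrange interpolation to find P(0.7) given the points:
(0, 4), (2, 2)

Lagrange interpolation formula:
P(x) = Σ yᵢ × Lᵢ(x)
where Lᵢ(x) = Π_{j≠i} (x - xⱼ)/(xᵢ - xⱼ)

L_0(0.7) = (0.7 - 2)/(0 - 2) = 0.650000
L_1(0.7) = (0.7 - 0)/(2 - 0) = 0.350000

P(0.7) = 4×L_0(0.7) + 2×L_1(0.7)
P(0.7) = 3.300000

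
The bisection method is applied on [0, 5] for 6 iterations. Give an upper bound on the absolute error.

Bisection error bound: |error| ≤ (b-a)/2^n
|error| ≤ (5 - 0)/2^6 = 5/2^6
|error| ≤ 0.0781250000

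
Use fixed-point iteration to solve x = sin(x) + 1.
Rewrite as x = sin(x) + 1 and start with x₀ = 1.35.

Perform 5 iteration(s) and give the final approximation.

Equation: x = sin(x) + 1
Fixed-point form: x = sin(x) + 1
x₀ = 1.35

x_1 = g(1.350000) = 1.975723
x_2 = g(1.975723) = 1.919131
x_3 = g(1.919131) = 1.939942
x_4 = g(1.939942) = 1.932636
x_5 = g(1.932636) = 1.935247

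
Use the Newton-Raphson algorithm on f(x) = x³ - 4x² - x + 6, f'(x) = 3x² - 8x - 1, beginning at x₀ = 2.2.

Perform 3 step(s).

f(x) = x³ - 4x² - x + 6
f'(x) = 3x² - 8x - 1
x₀ = 2.2

Newton-Raphson formula: x_{n+1} = x_n - f(x_n)/f'(x_n)

Iteration 1:
  f(2.200000) = -4.912000
  f'(2.200000) = -4.080000
  x_1 = 2.200000 - (-4.912000)/(-4.080000) = 0.996078
Iteration 2:
  f(0.996078) = 2.023514
  f'(0.996078) = -5.992111
  x_2 = 0.996078 - 2.023514/(-5.992111) = 1.333775
Iteration 3:
  f(1.333775) = -0.076870
  f'(1.333775) = -6.333333
  x_3 = 1.333775 - (-0.076870)/(-6.333333) = 1.321637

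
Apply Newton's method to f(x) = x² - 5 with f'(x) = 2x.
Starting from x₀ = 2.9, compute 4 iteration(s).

f(x) = x² - 5
f'(x) = 2x
x₀ = 2.9

Newton-Raphson formula: x_{n+1} = x_n - f(x_n)/f'(x_n)

Iteration 1:
  f(2.900000) = 3.410000
  f'(2.900000) = 5.800000
  x_1 = 2.900000 - 3.410000/5.800000 = 2.312069
Iteration 2:
  f(2.312069) = 0.345663
  f'(2.312069) = 4.624138
  x_2 = 2.312069 - 0.345663/4.624138 = 2.237317
Iteration 3:
  f(2.237317) = 0.005588
  f'(2.237317) = 4.474634
  x_3 = 2.237317 - 0.005588/4.474634 = 2.236068
Iteration 4:
  f(2.236068) = 0.000002
  f'(2.236068) = 4.472137
  x_4 = 2.236068 - 0.000002/4.472137 = 2.236068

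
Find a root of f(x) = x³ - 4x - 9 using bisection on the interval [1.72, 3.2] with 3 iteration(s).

f(x) = x³ - 4x - 9
Initial interval: [1.72, 3.2]

Iteration 1:
  c_1 = (1.720000 + 3.200000)/2 = 2.460000
  f(c_1) = f(2.460000) = -3.953064
  f(a) × f(c) ≥ 0, new interval: [2.460000, 3.200000]
Iteration 2:
  c_2 = (2.460000 + 3.200000)/2 = 2.830000
  f(c_2) = f(2.830000) = 2.345187
  f(a) × f(c) < 0, new interval: [2.460000, 2.830000]
Iteration 3:
  c_3 = (2.460000 + 2.830000)/2 = 2.645000
  f(c_3) = f(2.645000) = -1.075514
  f(a) × f(c) ≥ 0, new interval: [2.645000, 2.830000]

After 3 iteration(s), the approximation is c_3 = 2.645000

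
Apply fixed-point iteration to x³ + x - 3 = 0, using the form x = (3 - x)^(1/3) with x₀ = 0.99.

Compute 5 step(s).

Equation: x³ + x - 3 = 0
Fixed-point form: x = (3 - x)^(1/3)
x₀ = 0.99

x_1 = g(0.990000) = 1.262017
x_2 = g(1.262017) = 1.202306
x_3 = g(1.202306) = 1.215921
x_4 = g(1.215921) = 1.212843
x_5 = g(1.212843) = 1.213540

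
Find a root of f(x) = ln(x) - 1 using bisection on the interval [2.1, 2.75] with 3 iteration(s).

f(x) = ln(x) - 1
Initial interval: [2.1, 2.75]

Iteration 1:
  c_1 = (2.100000 + 2.750000)/2 = 2.425000
  f(c_1) = f(2.425000) = -0.114168
  f(a) × f(c) ≥ 0, new interval: [2.425000, 2.750000]
Iteration 2:
  c_2 = (2.425000 + 2.750000)/2 = 2.587500
  f(c_2) = f(2.587500) = -0.049308
  f(a) × f(c) ≥ 0, new interval: [2.587500, 2.750000]
Iteration 3:
  c_3 = (2.587500 + 2.750000)/2 = 2.668750
  f(c_3) = f(2.668750) = -0.018390
  f(a) × f(c) ≥ 0, new interval: [2.668750, 2.750000]

After 3 iteration(s), the approximation is c_3 = 2.668750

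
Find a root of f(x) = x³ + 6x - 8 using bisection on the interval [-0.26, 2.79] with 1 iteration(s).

f(x) = x³ + 6x - 8
Initial interval: [-0.26, 2.79]

Iteration 1:
  c_1 = (-0.260000 + 2.790000)/2 = 1.265000
  f(c_1) = f(1.265000) = 1.614285
  f(a) × f(c) < 0, new interval: [-0.260000, 1.265000]

After 1 iteration(s), the approximation is c_1 = 1.265000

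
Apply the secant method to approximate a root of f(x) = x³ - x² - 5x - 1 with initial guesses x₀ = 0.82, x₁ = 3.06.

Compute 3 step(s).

f(x) = x³ - x² - 5x - 1
x₀ = 0.82, x₁ = 3.06

Secant formula: x_{n+1} = x_n - f(x_n)(x_n - x_{n-1})/(f(x_n) - f(x_{n-1}))

Iteration 1:
  f(0.820000) = -5.221032
  f(3.060000) = 2.989016
  x_2 = 3.060000 - 2.989016×(3.060000 - 0.820000)/(2.989016 - (-5.221032))
       = 2.244488
Iteration 2:
  f(3.060000) = 2.989016
  f(2.244488) = -5.953052
  x_3 = 2.244488 - (-5.953052)×(2.244488 - 3.060000)/(-5.953052 - 2.989016)
       = 2.787403
Iteration 3:
  f(2.244488) = -5.953052
  f(2.787403) = -1.049579
  x_4 = 2.787403 - (-1.049579)×(2.787403 - 2.244488)/(-1.049579 - (-5.953052))
       = 2.903613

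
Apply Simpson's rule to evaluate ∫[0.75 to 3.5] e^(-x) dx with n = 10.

f(x) = e^(-x)
a = 0.75, b = 3.5, n = 10
h = (b - a)/n = 0.275000

Simpson's rule: (h/3)[f(x₀) + 4f(x₁) + 2f(x₂) + ... + f(xₙ)]

x_0 = 0.7500, f(x_0) = 0.472367, coefficient = 1
x_1 = 1.0250, f(x_1) = 0.358796, coefficient = 4
x_2 = 1.3000, f(x_2) = 0.272532, coefficient = 2
x_3 = 1.5750, f(x_3) = 0.207008, coefficient = 4
x_4 = 1.8500, f(x_4) = 0.157237, coefficient = 2
x_5 = 2.1250, f(x_5) = 0.119433, coefficient = 4
x_6 = 2.4000, f(x_6) = 0.090718, coefficient = 2
x_7 = 2.6750, f(x_7) = 0.068907, coefficient = 4
x_8 = 2.9500, f(x_8) = 0.052340, coefficient = 2
x_9 = 3.2250, f(x_9) = 0.039756, coefficient = 4
x_10 = 3.5000, f(x_10) = 0.030197, coefficient = 1

I ≈ (0.275000/3) × 4.823816 = 0.442183
Exact value: 0.442169
Error: 0.000014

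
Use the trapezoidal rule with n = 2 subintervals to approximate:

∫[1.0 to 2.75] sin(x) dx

f(x) = sin(x)
a = 1.0, b = 2.75, n = 2
h = (b - a)/n = 0.875000

Trapezoidal rule: (h/2)[f(x₀) + 2f(x₁) + 2f(x₂) + ... + f(xₙ)]

x_0 = 1.0000, f(x_0) = 0.841471, coefficient = 1
x_1 = 1.8750, f(x_1) = 0.954086, coefficient = 2
x_2 = 2.7500, f(x_2) = 0.381661, coefficient = 1

I ≈ (0.875000/2) × 3.131304 = 1.369945
Exact value: 1.464605
Error: 0.094659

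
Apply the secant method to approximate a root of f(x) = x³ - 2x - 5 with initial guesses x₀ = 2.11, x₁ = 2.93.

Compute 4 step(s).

f(x) = x³ - 2x - 5
x₀ = 2.11, x₁ = 2.93

Secant formula: x_{n+1} = x_n - f(x_n)(x_n - x_{n-1})/(f(x_n) - f(x_{n-1}))

Iteration 1:
  f(2.110000) = 0.173931
  f(2.930000) = 14.293757
  x_2 = 2.930000 - 14.293757×(2.930000 - 2.110000)/(14.293757 - 0.173931)
       = 2.099899
Iteration 2:
  f(2.930000) = 14.293757
  f(2.099899) = 0.059867
  x_3 = 2.099899 - 0.059867×(2.099899 - 2.930000)/(0.059867 - 14.293757)
       = 2.096408
Iteration 3:
  f(2.099899) = 0.059867
  f(2.096408) = 0.020740
  x_4 = 2.096408 - 0.020740×(2.096408 - 2.099899)/(0.020740 - 0.059867)
       = 2.094557
Iteration 4:
  f(2.096408) = 0.020740
  f(2.094557) = 0.000062
  x_5 = 2.094557 - 0.000062×(2.094557 - 2.096408)/(0.000062 - 0.020740)
       = 2.094551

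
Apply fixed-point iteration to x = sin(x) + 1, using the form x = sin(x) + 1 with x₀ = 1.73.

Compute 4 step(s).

Equation: x = sin(x) + 1
Fixed-point form: x = sin(x) + 1
x₀ = 1.73

x_1 = g(1.730000) = 1.987354
x_2 = g(1.987354) = 1.914487
x_3 = g(1.914487) = 1.941517
x_4 = g(1.941517) = 1.932066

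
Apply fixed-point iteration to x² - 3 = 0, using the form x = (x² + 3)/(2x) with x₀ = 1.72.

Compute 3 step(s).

Equation: x² - 3 = 0
Fixed-point form: x = (x² + 3)/(2x)
x₀ = 1.72

x_1 = g(1.720000) = 1.732093
x_2 = g(1.732093) = 1.732051
x_3 = g(1.732051) = 1.732051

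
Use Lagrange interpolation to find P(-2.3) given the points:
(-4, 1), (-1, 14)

Lagrange interpolation formula:
P(x) = Σ yᵢ × Lᵢ(x)
where Lᵢ(x) = Π_{j≠i} (x - xⱼ)/(xᵢ - xⱼ)

L_0(-2.3) = (-2.3 - (-1))/(-4 - (-1)) = 0.433333
L_1(-2.3) = (-2.3 - (-4))/(-1 - (-4)) = 0.566667

P(-2.3) = 1×L_0(-2.3) + 14×L_1(-2.3)
P(-2.3) = 8.366667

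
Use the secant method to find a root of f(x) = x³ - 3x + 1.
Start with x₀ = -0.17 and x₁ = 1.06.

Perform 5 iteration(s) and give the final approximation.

f(x) = x³ - 3x + 1
x₀ = -0.17, x₁ = 1.06

Secant formula: x_{n+1} = x_n - f(x_n)(x_n - x_{n-1})/(f(x_n) - f(x_{n-1}))

Iteration 1:
  f(-0.170000) = 1.505087
  f(1.060000) = -0.988984
  x_2 = 1.060000 - (-0.988984)×(1.060000 - (-0.170000))/(-0.988984 - 1.505087)
       = 0.572263
Iteration 2:
  f(1.060000) = -0.988984
  f(0.572263) = -0.529382
  x_3 = 0.572263 - (-0.529382)×(0.572263 - 1.060000)/(-0.529382 - (-0.988984))
       = 0.010475
Iteration 3:
  f(0.572263) = -0.529382
  f(0.010475) = 0.968576
  x_4 = 0.010475 - 0.968576×(0.010475 - 0.572263)/(0.968576 - (-0.529382))
       = 0.373726
Iteration 4:
  f(0.010475) = 0.968576
  f(0.373726) = -0.068979
  x_5 = 0.373726 - (-0.068979)×(0.373726 - 0.010475)/(-0.068979 - 0.968576)
       = 0.349576
Iteration 5:
  f(0.373726) = -0.068979
  f(0.349576) = -0.006009
  x_6 = 0.349576 - (-0.006009)×(0.349576 - 0.373726)/(-0.006009 - (-0.068979))
       = 0.347272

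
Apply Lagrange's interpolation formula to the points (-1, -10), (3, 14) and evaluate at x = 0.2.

Lagrange interpolation formula:
P(x) = Σ yᵢ × Lᵢ(x)
where Lᵢ(x) = Π_{j≠i} (x - xⱼ)/(xᵢ - xⱼ)

L_0(0.2) = (0.2 - 3)/(-1 - 3) = 0.700000
L_1(0.2) = (0.2 - (-1))/(3 - (-1)) = 0.300000

P(0.2) = (-10)×L_0(0.2) + 14×L_1(0.2)
P(0.2) = -2.800000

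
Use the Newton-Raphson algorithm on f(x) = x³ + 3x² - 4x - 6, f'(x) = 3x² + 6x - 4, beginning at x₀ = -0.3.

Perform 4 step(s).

f(x) = x³ + 3x² - 4x - 6
f'(x) = 3x² + 6x - 4
x₀ = -0.3

Newton-Raphson formula: x_{n+1} = x_n - f(x_n)/f'(x_n)

Iteration 1:
  f(-0.300000) = -4.557000
  f'(-0.300000) = -5.530000
  x_1 = -0.300000 - (-4.557000)/(-5.530000) = -1.124051
Iteration 2:
  f(-1.124051) = 0.866445
  f'(-1.124051) = -6.953834
  x_2 = -1.124051 - 0.866445/(-6.953834) = -0.999451
Iteration 3:
  f(-0.999451) = -0.003843
  f'(-0.999451) = -6.999999
  x_3 = -0.999451 - (-0.003843)/(-6.999999) = -1.000000
Iteration 4:
  f(-1.000000) = 0.000000
  f'(-1.000000) = -7.000000
  x_4 = -1.000000 - 0.000000/(-7.000000) = -1.000000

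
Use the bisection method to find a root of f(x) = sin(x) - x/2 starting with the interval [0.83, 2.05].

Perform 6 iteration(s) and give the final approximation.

f(x) = sin(x) - x/2
Initial interval: [0.83, 2.05]

Iteration 1:
  c_1 = (0.830000 + 2.050000)/2 = 1.440000
  f(c_1) = f(1.440000) = 0.271458
  f(a) × f(c) ≥ 0, new interval: [1.440000, 2.050000]
Iteration 2:
  c_2 = (1.440000 + 2.050000)/2 = 1.745000
  f(c_2) = f(1.745000) = 0.112365
  f(a) × f(c) ≥ 0, new interval: [1.745000, 2.050000]
Iteration 3:
  c_3 = (1.745000 + 2.050000)/2 = 1.897500
  f(c_3) = f(1.897500) = -0.001645
  f(a) × f(c) < 0, new interval: [1.745000, 1.897500]
Iteration 4:
  c_4 = (1.745000 + 1.897500)/2 = 1.821250
  f(c_4) = f(1.821250) = 0.058175
  f(a) × f(c) ≥ 0, new interval: [1.821250, 1.897500]
Iteration 5:
  c_5 = (1.821250 + 1.897500)/2 = 1.859375
  f(c_5) = f(1.859375) = 0.028962
  f(a) × f(c) ≥ 0, new interval: [1.859375, 1.897500]
Iteration 6:
  c_6 = (1.859375 + 1.897500)/2 = 1.878437
  f(c_6) = f(1.878437) = 0.013832
  f(a) × f(c) ≥ 0, new interval: [1.878437, 1.897500]

After 6 iteration(s), the approximation is c_6 = 1.878437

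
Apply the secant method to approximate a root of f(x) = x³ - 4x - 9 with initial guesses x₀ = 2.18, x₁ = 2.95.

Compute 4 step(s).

f(x) = x³ - 4x - 9
x₀ = 2.18, x₁ = 2.95

Secant formula: x_{n+1} = x_n - f(x_n)(x_n - x_{n-1})/(f(x_n) - f(x_{n-1}))

Iteration 1:
  f(2.180000) = -7.359768
  f(2.950000) = 4.872375
  x_2 = 2.950000 - 4.872375×(2.950000 - 2.180000)/(4.872375 - (-7.359768))
       = 2.643289
Iteration 2:
  f(2.950000) = 4.872375
  f(2.643289) = -1.104552
  x_3 = 2.643289 - (-1.104552)×(2.643289 - 2.950000)/(-1.104552 - 4.872375)
       = 2.699970
Iteration 3:
  f(2.643289) = -1.104552
  f(2.699970) = -0.117531
  x_4 = 2.699970 - (-0.117531)×(2.699970 - 2.643289)/(-0.117531 - (-1.104552))
       = 2.706720
Iteration 4:
  f(2.699970) = -0.117531
  f(2.706720) = 0.003446
  x_5 = 2.706720 - 0.003446×(2.706720 - 2.699970)/(0.003446 - (-0.117531))
       = 2.706527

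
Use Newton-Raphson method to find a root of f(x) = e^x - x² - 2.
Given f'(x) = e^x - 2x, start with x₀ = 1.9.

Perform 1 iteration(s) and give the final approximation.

f(x) = e^x - x² - 2
f'(x) = e^x - 2x
x₀ = 1.9

Newton-Raphson formula: x_{n+1} = x_n - f(x_n)/f'(x_n)

Iteration 1:
  f(1.900000) = 1.075894
  f'(1.900000) = 2.885894
  x_1 = 1.900000 - 1.075894/2.885894 = 1.527189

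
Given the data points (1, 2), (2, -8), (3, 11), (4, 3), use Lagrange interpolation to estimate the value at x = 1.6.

Lagrange interpolation formula:
P(x) = Σ yᵢ × Lᵢ(x)
where Lᵢ(x) = Π_{j≠i} (x - xⱼ)/(xᵢ - xⱼ)

L_0(1.6) = (1.6 - 2)/(1 - 2) × (1.6 - 3)/(1 - 3) × (1.6 - 4)/(1 - 4) = 0.224000
L_1(1.6) = (1.6 - 1)/(2 - 1) × (1.6 - 3)/(2 - 3) × (1.6 - 4)/(2 - 4) = 1.008000
L_2(1.6) = (1.6 - 1)/(3 - 1) × (1.6 - 2)/(3 - 2) × (1.6 - 4)/(3 - 4) = -0.288000
L_3(1.6) = (1.6 - 1)/(4 - 1) × (1.6 - 2)/(4 - 2) × (1.6 - 3)/(4 - 3) = 0.056000

P(1.6) = 2×L_0(1.6) + (-8)×L_1(1.6) + 11×L_2(1.6) + 3×L_3(1.6)
P(1.6) = -10.616000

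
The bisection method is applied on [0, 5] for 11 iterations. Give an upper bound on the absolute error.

Bisection error bound: |error| ≤ (b-a)/2^n
|error| ≤ (5 - 0)/2^11 = 5/2^11
|error| ≤ 0.0024414062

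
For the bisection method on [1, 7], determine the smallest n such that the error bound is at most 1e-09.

We need (b-a)/2^n ≤ 1e-09
(7 - 1)/2^n ≤ 1e-09
6/2^n ≤ 1e-09
2^n ≥ 6000000000
n ≥ log₂(6000000000) = 32.48
n ≥ 33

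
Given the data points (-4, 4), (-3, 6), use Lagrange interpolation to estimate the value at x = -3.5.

Lagrange interpolation formula:
P(x) = Σ yᵢ × Lᵢ(x)
where Lᵢ(x) = Π_{j≠i} (x - xⱼ)/(xᵢ - xⱼ)

L_0(-3.5) = (-3.5 - (-3))/(-4 - (-3)) = 0.500000
L_1(-3.5) = (-3.5 - (-4))/(-3 - (-4)) = 0.500000

P(-3.5) = 4×L_0(-3.5) + 6×L_1(-3.5)
P(-3.5) = 5.000000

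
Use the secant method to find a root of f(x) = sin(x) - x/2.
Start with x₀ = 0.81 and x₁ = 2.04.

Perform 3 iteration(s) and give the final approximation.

f(x) = sin(x) - x/2
x₀ = 0.81, x₁ = 2.04

Secant formula: x_{n+1} = x_n - f(x_n)(x_n - x_{n-1})/(f(x_n) - f(x_{n-1}))

Iteration 1:
  f(0.810000) = 0.319287
  f(2.040000) = -0.128071
  x_2 = 2.040000 - (-0.128071)×(2.040000 - 0.810000)/(-0.128071 - 0.319287)
       = 1.687871
Iteration 2:
  f(2.040000) = -0.128071
  f(1.687871) = 0.149219
  x_3 = 1.687871 - 0.149219×(1.687871 - 2.040000)/(0.149219 - (-0.128071))
       = 1.877363
Iteration 3:
  f(1.687871) = 0.149219
  f(1.877363) = 0.014694
  x_4 = 1.877363 - 0.014694×(1.877363 - 1.687871)/(0.014694 - 0.149219)
       = 1.898061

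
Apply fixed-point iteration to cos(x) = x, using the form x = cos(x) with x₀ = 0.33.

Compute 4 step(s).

Equation: cos(x) = x
Fixed-point form: x = cos(x)
x₀ = 0.33

x_1 = g(0.330000) = 0.946042
x_2 = g(0.946042) = 0.584898
x_3 = g(0.584898) = 0.833769
x_4 = g(0.833769) = 0.672090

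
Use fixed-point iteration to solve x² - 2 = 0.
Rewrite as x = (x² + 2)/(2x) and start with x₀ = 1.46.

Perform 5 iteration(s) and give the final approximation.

Equation: x² - 2 = 0
Fixed-point form: x = (x² + 2)/(2x)
x₀ = 1.46

x_1 = g(1.460000) = 1.414932
x_2 = g(1.414932) = 1.414214
x_3 = g(1.414214) = 1.414214
x_4 = g(1.414214) = 1.414214
x_5 = g(1.414214) = 1.414214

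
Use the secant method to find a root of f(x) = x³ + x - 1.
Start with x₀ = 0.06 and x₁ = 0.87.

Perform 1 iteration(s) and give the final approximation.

f(x) = x³ + x - 1
x₀ = 0.06, x₁ = 0.87

Secant formula: x_{n+1} = x_n - f(x_n)(x_n - x_{n-1})/(f(x_n) - f(x_{n-1}))

Iteration 1:
  f(0.060000) = -0.939784
  f(0.870000) = 0.528503
  x_2 = 0.870000 - 0.528503×(0.870000 - 0.060000)/(0.528503 - (-0.939784))
       = 0.578444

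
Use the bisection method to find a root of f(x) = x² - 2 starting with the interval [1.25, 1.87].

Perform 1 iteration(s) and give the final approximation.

f(x) = x² - 2
Initial interval: [1.25, 1.87]

Iteration 1:
  c_1 = (1.250000 + 1.870000)/2 = 1.560000
  f(c_1) = f(1.560000) = 0.433600
  f(a) × f(c) < 0, new interval: [1.250000, 1.560000]

After 1 iteration(s), the approximation is c_1 = 1.560000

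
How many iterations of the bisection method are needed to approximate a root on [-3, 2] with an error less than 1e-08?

We need (b-a)/2^n ≤ 1e-08
(2 - (-3))/2^n ≤ 1e-08
5/2^n ≤ 1e-08
2^n ≥ 500000000
n ≥ log₂(500000000) = 28.90
n ≥ 29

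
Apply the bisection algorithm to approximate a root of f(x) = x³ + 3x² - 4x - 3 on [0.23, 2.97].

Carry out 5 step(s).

f(x) = x³ + 3x² - 4x - 3
Initial interval: [0.23, 2.97]

Iteration 1:
  c_1 = (0.230000 + 2.970000)/2 = 1.600000
  f(c_1) = f(1.600000) = 2.376000
  f(a) × f(c) < 0, new interval: [0.230000, 1.600000]
Iteration 2:
  c_2 = (0.230000 + 1.600000)/2 = 0.915000
  f(c_2) = f(0.915000) = -3.382264
  f(a) × f(c) ≥ 0, new interval: [0.915000, 1.600000]
Iteration 3:
  c_3 = (0.915000 + 1.600000)/2 = 1.257500
  f(c_3) = f(1.257500) = -1.297589
  f(a) × f(c) ≥ 0, new interval: [1.257500, 1.600000]
Iteration 4:
  c_4 = (1.257500 + 1.600000)/2 = 1.428750
  f(c_4) = f(1.428750) = 0.325525
  f(a) × f(c) < 0, new interval: [1.257500, 1.428750]
Iteration 5:
  c_5 = (1.257500 + 1.428750)/2 = 1.343125
  f(c_5) = f(1.343125) = -0.537569
  f(a) × f(c) ≥ 0, new interval: [1.343125, 1.428750]

After 5 iteration(s), the approximation is c_5 = 1.343125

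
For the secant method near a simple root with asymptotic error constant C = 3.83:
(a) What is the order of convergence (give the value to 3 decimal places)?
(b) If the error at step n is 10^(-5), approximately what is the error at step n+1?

(a) Secant method has superlinear convergence with order φ = (1+√5)/2 ≈ 1.618.
    This means |e_{n+1}| ≈ C|e_n|^1.618.

(b) With |e_n| = 10^(-5) and C = 3.83:
    |e_{n+1}| ≈ 3.83 × (10^(-5))^1.618 = 3.83 × 10^(-8.09)

(a) ≈ 1.618 (golden ratio); (b) |e_{n+1}| ≈ 3.112e-08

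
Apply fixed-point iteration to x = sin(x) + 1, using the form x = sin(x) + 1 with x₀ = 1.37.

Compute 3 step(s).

Equation: x = sin(x) + 1
Fixed-point form: x = sin(x) + 1
x₀ = 1.37

x_1 = g(1.370000) = 1.979908
x_2 = g(1.979908) = 1.917475
x_3 = g(1.917475) = 1.940507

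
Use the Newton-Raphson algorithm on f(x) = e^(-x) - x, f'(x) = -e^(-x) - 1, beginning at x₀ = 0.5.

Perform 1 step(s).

f(x) = e^(-x) - x
f'(x) = -e^(-x) - 1
x₀ = 0.5

Newton-Raphson formula: x_{n+1} = x_n - f(x_n)/f'(x_n)

Iteration 1:
  f(0.500000) = 0.106531
  f'(0.500000) = -1.606531
  x_1 = 0.500000 - 0.106531/(-1.606531) = 0.566311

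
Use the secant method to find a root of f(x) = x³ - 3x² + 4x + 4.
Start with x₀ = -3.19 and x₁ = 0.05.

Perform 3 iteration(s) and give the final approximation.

f(x) = x³ - 3x² + 4x + 4
x₀ = -3.19, x₁ = 0.05

Secant formula: x_{n+1} = x_n - f(x_n)(x_n - x_{n-1})/(f(x_n) - f(x_{n-1}))

Iteration 1:
  f(-3.190000) = -71.750059
  f(0.050000) = 4.192625
  x_2 = 0.050000 - 4.192625×(0.050000 - (-3.190000))/(4.192625 - (-71.750059))
       = -0.128873
Iteration 2:
  f(0.050000) = 4.192625
  f(-0.128873) = 3.432542
  x_3 = -0.128873 - 3.432542×(-0.128873 - 0.050000)/(3.432542 - 4.192625)
       = -0.936666
Iteration 3:
  f(-0.128873) = 3.432542
  f(-0.936666) = -3.200474
  x_4 = -0.936666 - (-3.200474)×(-0.936666 - (-0.128873))/(-3.200474 - 3.432542)
       = -0.546901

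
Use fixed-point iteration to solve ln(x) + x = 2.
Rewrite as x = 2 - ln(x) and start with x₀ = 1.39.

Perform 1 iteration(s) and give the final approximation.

Equation: ln(x) + x = 2
Fixed-point form: x = 2 - ln(x)
x₀ = 1.39

x_1 = g(1.390000) = 1.670696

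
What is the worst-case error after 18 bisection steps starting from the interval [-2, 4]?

Bisection error bound: |error| ≤ (b-a)/2^n
|error| ≤ (4 - (-2))/2^18 = 6/2^18
|error| ≤ 0.0000228882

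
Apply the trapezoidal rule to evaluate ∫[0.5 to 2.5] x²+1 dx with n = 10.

f(x) = x²+1
a = 0.5, b = 2.5, n = 10
h = (b - a)/n = 0.200000

Trapezoidal rule: (h/2)[f(x₀) + 2f(x₁) + 2f(x₂) + ... + f(xₙ)]

x_0 = 0.5000, f(x_0) = 1.250000, coefficient = 1
x_1 = 0.7000, f(x_1) = 1.490000, coefficient = 2
x_2 = 0.9000, f(x_2) = 1.810000, coefficient = 2
x_3 = 1.1000, f(x_3) = 2.210000, coefficient = 2
x_4 = 1.3000, f(x_4) = 2.690000, coefficient = 2
x_5 = 1.5000, f(x_5) = 3.250000, coefficient = 2
x_6 = 1.7000, f(x_6) = 3.890000, coefficient = 2
x_7 = 1.9000, f(x_7) = 4.610000, coefficient = 2
x_8 = 2.1000, f(x_8) = 5.410000, coefficient = 2
x_9 = 2.3000, f(x_9) = 6.290000, coefficient = 2
x_10 = 2.5000, f(x_10) = 7.250000, coefficient = 1

I ≈ (0.200000/2) × 71.800000 = 7.180000
Exact value: 7.166667
Error: 0.013333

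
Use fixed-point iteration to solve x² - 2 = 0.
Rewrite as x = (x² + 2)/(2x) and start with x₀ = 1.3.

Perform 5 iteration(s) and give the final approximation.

Equation: x² - 2 = 0
Fixed-point form: x = (x² + 2)/(2x)
x₀ = 1.3

x_1 = g(1.300000) = 1.419231
x_2 = g(1.419231) = 1.414222
x_3 = g(1.414222) = 1.414214
x_4 = g(1.414214) = 1.414214
x_5 = g(1.414214) = 1.414214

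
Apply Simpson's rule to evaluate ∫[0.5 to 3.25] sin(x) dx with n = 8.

f(x) = sin(x)
a = 0.5, b = 3.25, n = 8
h = (b - a)/n = 0.343750

Simpson's rule: (h/3)[f(x₀) + 4f(x₁) + 2f(x₂) + ... + f(xₙ)]

x_0 = 0.5000, f(x_0) = 0.479426, coefficient = 1
x_1 = 0.8438, f(x_1) = 0.747141, coefficient = 4
x_2 = 1.1875, f(x_2) = 0.927437, coefficient = 2
x_3 = 1.5312, f(x_3) = 0.999218, coefficient = 4
x_4 = 1.8750, f(x_4) = 0.954086, coefficient = 2
x_5 = 2.2188, f(x_5) = 0.797321, coefficient = 4
x_6 = 2.5625, f(x_6) = 0.547265, coefficient = 2
x_7 = 2.9062, f(x_7) = 0.233176, coefficient = 4
x_8 = 3.2500, f(x_8) = -0.108195, coefficient = 1

I ≈ (0.343750/3) × 16.336228 = 1.871859
Exact value: 1.871712
Error: 0.000147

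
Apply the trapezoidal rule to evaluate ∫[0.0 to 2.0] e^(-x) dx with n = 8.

f(x) = e^(-x)
a = 0.0, b = 2.0, n = 8
h = (b - a)/n = 0.250000

Trapezoidal rule: (h/2)[f(x₀) + 2f(x₁) + 2f(x₂) + ... + f(xₙ)]

x_0 = 0.0000, f(x_0) = 1.000000, coefficient = 1
x_1 = 0.2500, f(x_1) = 0.778801, coefficient = 2
x_2 = 0.5000, f(x_2) = 0.606531, coefficient = 2
x_3 = 0.7500, f(x_3) = 0.472367, coefficient = 2
x_4 = 1.0000, f(x_4) = 0.367879, coefficient = 2
x_5 = 1.2500, f(x_5) = 0.286505, coefficient = 2
x_6 = 1.5000, f(x_6) = 0.223130, coefficient = 2
x_7 = 1.7500, f(x_7) = 0.173774, coefficient = 2
x_8 = 2.0000, f(x_8) = 0.135335, coefficient = 1

I ≈ (0.250000/2) × 6.953308 = 0.869163
Exact value: 0.864665
Error: 0.004499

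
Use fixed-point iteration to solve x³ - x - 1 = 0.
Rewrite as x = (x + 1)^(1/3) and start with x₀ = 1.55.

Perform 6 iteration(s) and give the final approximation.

Equation: x³ - x - 1 = 0
Fixed-point form: x = (x + 1)^(1/3)
x₀ = 1.55

x_1 = g(1.550000) = 1.366197
x_2 = g(1.366197) = 1.332550
x_3 = g(1.332550) = 1.326204
x_4 = g(1.326204) = 1.325000
x_5 = g(1.325000) = 1.324772
x_6 = g(1.324772) = 1.324728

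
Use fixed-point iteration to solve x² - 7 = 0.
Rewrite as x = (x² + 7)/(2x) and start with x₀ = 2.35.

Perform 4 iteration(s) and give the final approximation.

Equation: x² - 7 = 0
Fixed-point form: x = (x² + 7)/(2x)
x₀ = 2.35

x_1 = g(2.350000) = 2.664362
x_2 = g(2.664362) = 2.645816
x_3 = g(2.645816) = 2.645751
x_4 = g(2.645751) = 2.645751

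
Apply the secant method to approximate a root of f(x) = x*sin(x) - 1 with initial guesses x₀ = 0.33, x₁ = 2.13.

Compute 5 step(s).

f(x) = x*sin(x) - 1
x₀ = 0.33, x₁ = 2.13

Secant formula: x_{n+1} = x_n - f(x_n)(x_n - x_{n-1})/(f(x_n) - f(x_{n-1}))

Iteration 1:
  f(0.330000) = -0.893066
  f(2.130000) = 0.805554
  x_2 = 2.130000 - 0.805554×(2.130000 - 0.330000)/(0.805554 - (-0.893066))
       = 1.276368
Iteration 2:
  f(2.130000) = 0.805554
  f(1.276368) = 0.221443
  x_3 = 1.276368 - 0.221443×(1.276368 - 2.130000)/(0.221443 - 0.805554)
       = 0.952746
Iteration 3:
  f(1.276368) = 0.221443
  f(0.952746) = -0.223503
  x_4 = 0.952746 - (-0.223503)×(0.952746 - 1.276368)/(-0.223503 - 0.221443)
       = 1.115306
Iteration 4:
  f(0.952746) = -0.223503
  f(1.115306) = 0.001595
  x_5 = 1.115306 - 0.001595×(1.115306 - 0.952746)/(0.001595 - (-0.223503))
       = 1.114154
Iteration 5:
  f(1.115306) = 0.001595
  f(1.114154) = -0.000005
  x_6 = 1.114154 - (-0.000005)×(1.114154 - 1.115306)/(-0.000005 - 0.001595)
       = 1.114157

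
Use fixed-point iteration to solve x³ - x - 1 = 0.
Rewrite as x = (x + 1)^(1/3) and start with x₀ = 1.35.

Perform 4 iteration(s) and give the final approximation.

Equation: x³ - x - 1 = 0
Fixed-point form: x = (x + 1)^(1/3)
x₀ = 1.35

x_1 = g(1.350000) = 1.329503
x_2 = g(1.329503) = 1.325626
x_3 = g(1.325626) = 1.324890
x_4 = g(1.324890) = 1.324751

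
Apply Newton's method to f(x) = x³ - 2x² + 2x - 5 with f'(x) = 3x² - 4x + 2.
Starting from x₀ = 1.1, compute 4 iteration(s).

f(x) = x³ - 2x² + 2x - 5
f'(x) = 3x² - 4x + 2
x₀ = 1.1

Newton-Raphson formula: x_{n+1} = x_n - f(x_n)/f'(x_n)

Iteration 1:
  f(1.100000) = -3.889000
  f'(1.100000) = 1.230000
  x_1 = 1.100000 - (-3.889000)/1.230000 = 4.261789
Iteration 2:
  f(4.261789) = 44.604087
  f'(4.261789) = 39.441372
  x_2 = 4.261789 - 44.604087/39.441372 = 3.130893
Iteration 3:
  f(3.130893) = 12.347349
  f'(3.130893) = 18.883896
  x_3 = 3.130893 - 12.347349/18.883896 = 2.477037
Iteration 4:
  f(2.477037) = 2.881033
  f'(2.477037) = 10.498986
  x_4 = 2.477037 - 2.881033/10.498986 = 2.202626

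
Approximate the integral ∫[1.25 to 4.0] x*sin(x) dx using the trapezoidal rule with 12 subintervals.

f(x) = x*sin(x)
a = 1.25, b = 4.0, n = 12
h = (b - a)/n = 0.229167

Trapezoidal rule: (h/2)[f(x₀) + 2f(x₁) + 2f(x₂) + ... + f(xₙ)]

x_0 = 1.2500, f(x_0) = 1.186231, coefficient = 1
x_1 = 1.4792, f(x_1) = 1.472961, coefficient = 2
x_2 = 1.7083, f(x_2) = 1.692201, coefficient = 2
x_3 = 1.9375, f(x_3) = 1.808684, coefficient = 2
x_4 = 2.1667, f(x_4) = 1.793264, coefficient = 2
x_5 = 2.3958, f(x_5) = 1.625644, coefficient = 2
x_6 = 2.6250, f(x_6) = 1.296541, coefficient = 2
x_7 = 2.8542, f(x_7) = 0.809113, coefficient = 2
x_8 = 3.0833, f(x_8) = 0.179531, coefficient = 2
x_9 = 3.3125, f(x_9) = -0.563379, coefficient = 2
x_10 = 3.5417, f(x_10) = -1.379431, coefficient = 2
x_11 = 3.7708, f(x_11) = -2.219252, coefficient = 2
x_12 = 4.0000, f(x_12) = -3.027210, coefficient = 1

I ≈ (0.229167/2) × 11.190775 = 1.282276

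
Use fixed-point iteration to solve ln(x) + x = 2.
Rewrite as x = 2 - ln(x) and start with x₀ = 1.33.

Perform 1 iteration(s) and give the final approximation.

Equation: ln(x) + x = 2
Fixed-point form: x = 2 - ln(x)
x₀ = 1.33

x_1 = g(1.330000) = 1.714821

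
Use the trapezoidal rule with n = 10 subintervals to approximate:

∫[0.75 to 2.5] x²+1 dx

f(x) = x²+1
a = 0.75, b = 2.5, n = 10
h = (b - a)/n = 0.175000

Trapezoidal rule: (h/2)[f(x₀) + 2f(x₁) + 2f(x₂) + ... + f(xₙ)]

x_0 = 0.7500, f(x_0) = 1.562500, coefficient = 1
x_1 = 0.9250, f(x_1) = 1.855625, coefficient = 2
x_2 = 1.1000, f(x_2) = 2.210000, coefficient = 2
x_3 = 1.2750, f(x_3) = 2.625625, coefficient = 2
x_4 = 1.4500, f(x_4) = 3.102500, coefficient = 2
x_5 = 1.6250, f(x_5) = 3.640625, coefficient = 2
x_6 = 1.8000, f(x_6) = 4.240000, coefficient = 2
x_7 = 1.9750, f(x_7) = 4.900625, coefficient = 2
x_8 = 2.1500, f(x_8) = 5.622500, coefficient = 2
x_9 = 2.3250, f(x_9) = 6.405625, coefficient = 2
x_10 = 2.5000, f(x_10) = 7.250000, coefficient = 1

I ≈ (0.175000/2) × 78.018750 = 6.826641
Exact value: 6.817708
Error: 0.008932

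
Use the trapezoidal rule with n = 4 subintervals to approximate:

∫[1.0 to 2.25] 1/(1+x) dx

f(x) = 1/(1+x)
a = 1.0, b = 2.25, n = 4
h = (b - a)/n = 0.312500

Trapezoidal rule: (h/2)[f(x₀) + 2f(x₁) + 2f(x₂) + ... + f(xₙ)]

x_0 = 1.0000, f(x_0) = 0.500000, coefficient = 1
x_1 = 1.3125, f(x_1) = 0.432432, coefficient = 2
x_2 = 1.6250, f(x_2) = 0.380952, coefficient = 2
x_3 = 1.9375, f(x_3) = 0.340426, coefficient = 2
x_4 = 2.2500, f(x_4) = 0.307692, coefficient = 1

I ≈ (0.312500/2) × 3.115313 = 0.486768
Exact value: 0.485508
Error: 0.001260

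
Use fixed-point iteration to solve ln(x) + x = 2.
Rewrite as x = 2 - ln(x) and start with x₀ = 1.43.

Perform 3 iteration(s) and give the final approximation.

Equation: ln(x) + x = 2
Fixed-point form: x = 2 - ln(x)
x₀ = 1.43

x_1 = g(1.430000) = 1.642326
x_2 = g(1.642326) = 1.503887
x_3 = g(1.503887) = 1.591947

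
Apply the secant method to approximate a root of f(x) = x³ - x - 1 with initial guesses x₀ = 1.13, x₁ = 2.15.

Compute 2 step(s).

f(x) = x³ - x - 1
x₀ = 1.13, x₁ = 2.15

Secant formula: x_{n+1} = x_n - f(x_n)(x_n - x_{n-1})/(f(x_n) - f(x_{n-1}))

Iteration 1:
  f(1.130000) = -0.687103
  f(2.150000) = 6.788375
  x_2 = 2.150000 - 6.788375×(2.150000 - 1.130000)/(6.788375 - (-0.687103))
       = 1.223753
Iteration 2:
  f(2.150000) = 6.788375
  f(1.223753) = -0.391097
  x_3 = 1.223753 - (-0.391097)×(1.223753 - 2.150000)/(-0.391097 - 6.788375)
       = 1.274209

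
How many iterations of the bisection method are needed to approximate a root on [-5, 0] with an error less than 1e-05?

We need (b-a)/2^n ≤ 1e-05
(0 - (-5))/2^n ≤ 1e-05
5/2^n ≤ 1e-05
2^n ≥ 500000
n ≥ log₂(500000) = 18.93
n ≥ 19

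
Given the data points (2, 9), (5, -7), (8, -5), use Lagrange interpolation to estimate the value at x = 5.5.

Lagrange interpolation formula:
P(x) = Σ yᵢ × Lᵢ(x)
where Lᵢ(x) = Π_{j≠i} (x - xⱼ)/(xᵢ - xⱼ)

L_0(5.5) = (5.5 - 5)/(2 - 5) × (5.5 - 8)/(2 - 8) = -0.069444
L_1(5.5) = (5.5 - 2)/(5 - 2) × (5.5 - 8)/(5 - 8) = 0.972222
L_2(5.5) = (5.5 - 2)/(8 - 2) × (5.5 - 5)/(8 - 5) = 0.097222

P(5.5) = 9×L_0(5.5) + (-7)×L_1(5.5) + (-5)×L_2(5.5)
P(5.5) = -7.916667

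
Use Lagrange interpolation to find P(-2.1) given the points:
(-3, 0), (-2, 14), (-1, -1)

Lagrange interpolation formula:
P(x) = Σ yᵢ × Lᵢ(x)
where Lᵢ(x) = Π_{j≠i} (x - xⱼ)/(xᵢ - xⱼ)

L_0(-2.1) = (-2.1 - (-2))/(-3 - (-2)) × (-2.1 - (-1))/(-3 - (-1)) = 0.055000
L_1(-2.1) = (-2.1 - (-3))/(-2 - (-3)) × (-2.1 - (-1))/(-2 - (-1)) = 0.990000
L_2(-2.1) = (-2.1 - (-3))/(-1 - (-3)) × (-2.1 - (-2))/(-1 - (-2)) = -0.045000

P(-2.1) = 0×L_0(-2.1) + 14×L_1(-2.1) + (-1)×L_2(-2.1)
P(-2.1) = 13.905000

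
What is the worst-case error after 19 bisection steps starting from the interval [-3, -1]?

Bisection error bound: |error| ≤ (b-a)/2^n
|error| ≤ (-1 - (-3))/2^19 = 2/2^19
|error| ≤ 0.0000038147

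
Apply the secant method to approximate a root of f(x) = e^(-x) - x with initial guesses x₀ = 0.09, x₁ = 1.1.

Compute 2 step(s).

f(x) = e^(-x) - x
x₀ = 0.09, x₁ = 1.1

Secant formula: x_{n+1} = x_n - f(x_n)(x_n - x_{n-1})/(f(x_n) - f(x_{n-1}))

Iteration 1:
  f(0.090000) = 0.823931
  f(1.100000) = -0.767129
  x_2 = 1.100000 - (-0.767129)×(1.100000 - 0.090000)/(-0.767129 - 0.823931)
       = 0.613029
Iteration 2:
  f(1.100000) = -0.767129
  f(0.613029) = -0.071321
  x_3 = 0.613029 - (-0.071321)×(0.613029 - 1.100000)/(-0.071321 - (-0.767129))
       = 0.563114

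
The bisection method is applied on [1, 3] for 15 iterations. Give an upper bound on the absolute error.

Bisection error bound: |error| ≤ (b-a)/2^n
|error| ≤ (3 - 1)/2^15 = 2/2^15
|error| ≤ 0.0000610352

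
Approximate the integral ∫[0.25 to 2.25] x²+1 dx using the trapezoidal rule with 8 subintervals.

f(x) = x²+1
a = 0.25, b = 2.25, n = 8
h = (b - a)/n = 0.250000

Trapezoidal rule: (h/2)[f(x₀) + 2f(x₁) + 2f(x₂) + ... + f(xₙ)]

x_0 = 0.2500, f(x_0) = 1.062500, coefficient = 1
x_1 = 0.5000, f(x_1) = 1.250000, coefficient = 2
x_2 = 0.7500, f(x_2) = 1.562500, coefficient = 2
x_3 = 1.0000, f(x_3) = 2.000000, coefficient = 2
x_4 = 1.2500, f(x_4) = 2.562500, coefficient = 2
x_5 = 1.5000, f(x_5) = 3.250000, coefficient = 2
x_6 = 1.7500, f(x_6) = 4.062500, coefficient = 2
x_7 = 2.0000, f(x_7) = 5.000000, coefficient = 2
x_8 = 2.2500, f(x_8) = 6.062500, coefficient = 1

I ≈ (0.250000/2) × 46.500000 = 5.812500
Exact value: 5.791667
Error: 0.020833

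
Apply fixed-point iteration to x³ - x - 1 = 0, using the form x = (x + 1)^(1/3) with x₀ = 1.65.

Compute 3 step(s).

Equation: x³ - x - 1 = 0
Fixed-point form: x = (x + 1)^(1/3)
x₀ = 1.65

x_1 = g(1.650000) = 1.383828
x_2 = g(1.383828) = 1.335852
x_3 = g(1.335852) = 1.326829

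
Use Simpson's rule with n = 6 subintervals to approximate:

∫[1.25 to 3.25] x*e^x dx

f(x) = x*e^x
a = 1.25, b = 3.25, n = 6
h = (b - a)/n = 0.333333

Simpson's rule: (h/3)[f(x₀) + 4f(x₁) + 2f(x₂) + ... + f(xₙ)]

x_0 = 1.2500, f(x_0) = 4.362929, coefficient = 1
x_1 = 1.5833, f(x_1) = 7.712679, coefficient = 4
x_2 = 1.9167, f(x_2) = 13.029998, coefficient = 2
x_3 = 2.2500, f(x_3) = 21.347406, coefficient = 4
x_4 = 2.5833, f(x_4) = 34.206439, coefficient = 2
x_5 = 2.9167, f(x_5) = 53.898793, coefficient = 4
x_6 = 3.2500, f(x_6) = 83.818605, coefficient = 1

I ≈ (0.333333/3) × 514.489918 = 57.165546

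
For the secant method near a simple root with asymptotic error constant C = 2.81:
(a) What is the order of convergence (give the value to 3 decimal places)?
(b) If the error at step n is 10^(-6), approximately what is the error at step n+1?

(a) Secant method has superlinear convergence with order φ = (1+√5)/2 ≈ 1.618.
    This means |e_{n+1}| ≈ C|e_n|^1.618.

(b) With |e_n| = 10^(-6) and C = 2.81:
    |e_{n+1}| ≈ 2.81 × (10^(-6))^1.618 = 2.81 × 10^(-9.71)

(a) ≈ 1.618 (golden ratio); (b) |e_{n+1}| ≈ 5.502e-10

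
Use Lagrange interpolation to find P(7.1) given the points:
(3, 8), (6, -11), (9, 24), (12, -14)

Lagrange interpolation formula:
P(x) = Σ yᵢ × Lᵢ(x)
where Lᵢ(x) = Π_{j≠i} (x - xⱼ)/(xᵢ - xⱼ)

L_0(7.1) = (7.1 - 6)/(3 - 6) × (7.1 - 9)/(3 - 9) × (7.1 - 12)/(3 - 12) = -0.063216
L_1(7.1) = (7.1 - 3)/(6 - 3) × (7.1 - 9)/(6 - 9) × (7.1 - 12)/(6 - 12) = 0.706870
L_2(7.1) = (7.1 - 3)/(9 - 3) × (7.1 - 6)/(9 - 6) × (7.1 - 12)/(9 - 12) = 0.409241
L_3(7.1) = (7.1 - 3)/(12 - 3) × (7.1 - 6)/(12 - 6) × (7.1 - 9)/(12 - 9) = -0.052895

P(7.1) = 8×L_0(7.1) + (-11)×L_1(7.1) + 24×L_2(7.1) + (-14)×L_3(7.1)
P(7.1) = 2.281006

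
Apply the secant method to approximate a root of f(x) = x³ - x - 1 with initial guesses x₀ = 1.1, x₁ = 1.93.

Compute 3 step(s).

f(x) = x³ - x - 1
x₀ = 1.1, x₁ = 1.93

Secant formula: x_{n+1} = x_n - f(x_n)(x_n - x_{n-1})/(f(x_n) - f(x_{n-1}))

Iteration 1:
  f(1.100000) = -0.769000
  f(1.930000) = 4.259057
  x_2 = 1.930000 - 4.259057×(1.930000 - 1.100000)/(4.259057 - (-0.769000))
       = 1.226942
Iteration 2:
  f(1.930000) = 4.259057
  f(1.226942) = -0.379921
  x_3 = 1.226942 - (-0.379921)×(1.226942 - 1.930000)/(-0.379921 - 4.259057)
       = 1.284520
Iteration 3:
  f(1.226942) = -0.379921
  f(1.284520) = -0.165071
  x_4 = 1.284520 - (-0.165071)×(1.284520 - 1.226942)/(-0.165071 - (-0.379921))
       = 1.328759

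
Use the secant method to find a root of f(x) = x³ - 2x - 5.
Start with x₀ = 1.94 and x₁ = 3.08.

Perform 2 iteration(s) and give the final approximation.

f(x) = x³ - 2x - 5
x₀ = 1.94, x₁ = 3.08

Secant formula: x_{n+1} = x_n - f(x_n)(x_n - x_{n-1})/(f(x_n) - f(x_{n-1}))

Iteration 1:
  f(1.940000) = -1.578616
  f(3.080000) = 18.058112
  x_2 = 3.080000 - 18.058112×(3.080000 - 1.940000)/(18.058112 - (-1.578616))
       = 2.031646
Iteration 2:
  f(3.080000) = 18.058112
  f(2.031646) = -0.677502
  x_3 = 2.031646 - (-0.677502)×(2.031646 - 3.080000)/(-0.677502 - 18.058112)
       = 2.069555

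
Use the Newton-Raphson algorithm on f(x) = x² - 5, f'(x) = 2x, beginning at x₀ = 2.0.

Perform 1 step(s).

f(x) = x² - 5
f'(x) = 2x
x₀ = 2.0

Newton-Raphson formula: x_{n+1} = x_n - f(x_n)/f'(x_n)

Iteration 1:
  f(2.000000) = -1.000000
  f'(2.000000) = 4.000000
  x_1 = 2.000000 - (-1.000000)/4.000000 = 2.250000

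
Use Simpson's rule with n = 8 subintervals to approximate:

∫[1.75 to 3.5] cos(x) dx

f(x) = cos(x)
a = 1.75, b = 3.5, n = 8
h = (b - a)/n = 0.218750

Simpson's rule: (h/3)[f(x₀) + 4f(x₁) + 2f(x₂) + ... + f(xₙ)]

x_0 = 1.7500, f(x_0) = -0.178246, coefficient = 1
x_1 = 1.9688, f(x_1) = -0.387533, coefficient = 4
x_2 = 2.1875, f(x_2) = -0.578349, coefficient = 2
x_3 = 2.4062, f(x_3) = -0.741601, coefficient = 4
x_4 = 2.6250, f(x_4) = -0.869507, coefficient = 2
x_5 = 2.8438, f(x_5) = -0.955972, coefficient = 4
x_6 = 3.0625, f(x_6) = -0.996874, coefficient = 2
x_7 = 3.2812, f(x_7) = -0.990264, coefficient = 4
x_8 = 3.5000, f(x_8) = -0.936457, coefficient = 1

I ≈ (0.218750/3) × -18.305640 = -1.334786
Exact value: -1.334769
Error: 0.000017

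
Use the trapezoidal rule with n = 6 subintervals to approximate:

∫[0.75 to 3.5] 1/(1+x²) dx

f(x) = 1/(1+x²)
a = 0.75, b = 3.5, n = 6
h = (b - a)/n = 0.458333

Trapezoidal rule: (h/2)[f(x₀) + 2f(x₁) + 2f(x₂) + ... + f(xₙ)]

x_0 = 0.7500, f(x_0) = 0.640000, coefficient = 1
x_1 = 1.2083, f(x_1) = 0.406493, coefficient = 2
x_2 = 1.6667, f(x_2) = 0.264706, coefficient = 2
x_3 = 2.1250, f(x_3) = 0.181303, coefficient = 2
x_4 = 2.5833, f(x_4) = 0.130317, coefficient = 2
x_5 = 3.0417, f(x_5) = 0.097544, coefficient = 2
x_6 = 3.5000, f(x_6) = 0.075472, coefficient = 1

I ≈ (0.458333/2) × 2.876197 = 0.659129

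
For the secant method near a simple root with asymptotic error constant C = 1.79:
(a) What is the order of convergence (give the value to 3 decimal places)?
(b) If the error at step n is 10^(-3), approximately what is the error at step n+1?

(a) Secant method has superlinear convergence with order φ = (1+√5)/2 ≈ 1.618.
    This means |e_{n+1}| ≈ C|e_n|^1.618.

(b) With |e_n| = 10^(-3) and C = 1.79:
    |e_{n+1}| ≈ 1.79 × (10^(-3))^1.618 = 1.79 × 10^(-4.85)

(a) ≈ 1.618 (golden ratio); (b) |e_{n+1}| ≈ 2.505e-05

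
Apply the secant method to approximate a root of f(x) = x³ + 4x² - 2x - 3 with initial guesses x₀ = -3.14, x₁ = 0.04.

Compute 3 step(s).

f(x) = x³ + 4x² - 2x - 3
x₀ = -3.14, x₁ = 0.04

Secant formula: x_{n+1} = x_n - f(x_n)(x_n - x_{n-1})/(f(x_n) - f(x_{n-1}))

Iteration 1:
  f(-3.140000) = 11.759256
  f(0.040000) = -3.073536
  x_2 = 0.040000 - (-3.073536)×(0.040000 - (-3.140000))/(-3.073536 - 11.759256)
       = -0.618935
Iteration 2:
  f(0.040000) = -3.073536
  f(-0.618935) = -0.466910
  x_3 = -0.618935 - (-0.466910)×(-0.618935 - 0.040000)/(-0.466910 - (-3.073536))
       = -0.736966
Iteration 3:
  f(-0.618935) = -0.466910
  f(-0.736966) = 0.246149
  x_4 = -0.736966 - 0.246149×(-0.736966 - (-0.618935))/(0.246149 - (-0.466910))
       = -0.696222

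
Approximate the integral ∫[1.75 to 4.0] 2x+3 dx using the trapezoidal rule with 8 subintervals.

f(x) = 2x+3
a = 1.75, b = 4.0, n = 8
h = (b - a)/n = 0.281250

Trapezoidal rule: (h/2)[f(x₀) + 2f(x₁) + 2f(x₂) + ... + f(xₙ)]

x_0 = 1.7500, f(x_0) = 6.500000, coefficient = 1
x_1 = 2.0312, f(x_1) = 7.062500, coefficient = 2
x_2 = 2.3125, f(x_2) = 7.625000, coefficient = 2
x_3 = 2.5938, f(x_3) = 8.187500, coefficient = 2
x_4 = 2.8750, f(x_4) = 8.750000, coefficient = 2
x_5 = 3.1562, f(x_5) = 9.312500, coefficient = 2
x_6 = 3.4375, f(x_6) = 9.875000, coefficient = 2
x_7 = 3.7188, f(x_7) = 10.437500, coefficient = 2
x_8 = 4.0000, f(x_8) = 11.000000, coefficient = 1

I ≈ (0.281250/2) × 140.000000 = 19.687500
Exact value: 19.687500
Error: 0.000000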